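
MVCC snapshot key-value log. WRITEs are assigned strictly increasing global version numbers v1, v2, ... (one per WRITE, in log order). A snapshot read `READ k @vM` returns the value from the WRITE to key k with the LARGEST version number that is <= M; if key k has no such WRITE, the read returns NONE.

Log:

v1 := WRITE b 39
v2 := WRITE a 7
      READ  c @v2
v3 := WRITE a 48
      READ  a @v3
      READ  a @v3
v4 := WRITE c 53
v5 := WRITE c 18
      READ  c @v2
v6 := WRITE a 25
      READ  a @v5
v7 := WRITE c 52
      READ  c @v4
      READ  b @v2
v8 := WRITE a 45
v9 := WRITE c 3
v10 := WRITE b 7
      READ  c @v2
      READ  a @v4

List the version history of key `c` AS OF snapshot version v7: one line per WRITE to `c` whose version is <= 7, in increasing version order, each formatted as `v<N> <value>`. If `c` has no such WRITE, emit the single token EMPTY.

Scan writes for key=c with version <= 7:
  v1 WRITE b 39 -> skip
  v2 WRITE a 7 -> skip
  v3 WRITE a 48 -> skip
  v4 WRITE c 53 -> keep
  v5 WRITE c 18 -> keep
  v6 WRITE a 25 -> skip
  v7 WRITE c 52 -> keep
  v8 WRITE a 45 -> skip
  v9 WRITE c 3 -> drop (> snap)
  v10 WRITE b 7 -> skip
Collected: [(4, 53), (5, 18), (7, 52)]

Answer: v4 53
v5 18
v7 52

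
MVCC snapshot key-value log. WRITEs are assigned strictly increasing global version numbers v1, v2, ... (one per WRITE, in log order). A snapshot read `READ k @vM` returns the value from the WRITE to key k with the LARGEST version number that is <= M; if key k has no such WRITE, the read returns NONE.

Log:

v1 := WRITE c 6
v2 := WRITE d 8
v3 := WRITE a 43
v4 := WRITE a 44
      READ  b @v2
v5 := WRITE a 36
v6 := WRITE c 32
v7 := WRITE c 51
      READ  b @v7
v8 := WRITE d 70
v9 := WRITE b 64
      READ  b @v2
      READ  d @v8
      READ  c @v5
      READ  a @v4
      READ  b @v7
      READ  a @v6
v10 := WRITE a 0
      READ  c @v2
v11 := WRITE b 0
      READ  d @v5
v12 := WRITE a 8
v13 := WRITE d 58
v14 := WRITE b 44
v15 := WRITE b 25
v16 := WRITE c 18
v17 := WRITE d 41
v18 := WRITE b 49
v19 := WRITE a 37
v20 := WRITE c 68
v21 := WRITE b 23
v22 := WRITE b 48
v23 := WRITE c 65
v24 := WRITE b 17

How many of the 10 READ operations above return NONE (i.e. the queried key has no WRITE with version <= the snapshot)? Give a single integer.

v1: WRITE c=6  (c history now [(1, 6)])
v2: WRITE d=8  (d history now [(2, 8)])
v3: WRITE a=43  (a history now [(3, 43)])
v4: WRITE a=44  (a history now [(3, 43), (4, 44)])
READ b @v2: history=[] -> no version <= 2 -> NONE
v5: WRITE a=36  (a history now [(3, 43), (4, 44), (5, 36)])
v6: WRITE c=32  (c history now [(1, 6), (6, 32)])
v7: WRITE c=51  (c history now [(1, 6), (6, 32), (7, 51)])
READ b @v7: history=[] -> no version <= 7 -> NONE
v8: WRITE d=70  (d history now [(2, 8), (8, 70)])
v9: WRITE b=64  (b history now [(9, 64)])
READ b @v2: history=[(9, 64)] -> no version <= 2 -> NONE
READ d @v8: history=[(2, 8), (8, 70)] -> pick v8 -> 70
READ c @v5: history=[(1, 6), (6, 32), (7, 51)] -> pick v1 -> 6
READ a @v4: history=[(3, 43), (4, 44), (5, 36)] -> pick v4 -> 44
READ b @v7: history=[(9, 64)] -> no version <= 7 -> NONE
READ a @v6: history=[(3, 43), (4, 44), (5, 36)] -> pick v5 -> 36
v10: WRITE a=0  (a history now [(3, 43), (4, 44), (5, 36), (10, 0)])
READ c @v2: history=[(1, 6), (6, 32), (7, 51)] -> pick v1 -> 6
v11: WRITE b=0  (b history now [(9, 64), (11, 0)])
READ d @v5: history=[(2, 8), (8, 70)] -> pick v2 -> 8
v12: WRITE a=8  (a history now [(3, 43), (4, 44), (5, 36), (10, 0), (12, 8)])
v13: WRITE d=58  (d history now [(2, 8), (8, 70), (13, 58)])
v14: WRITE b=44  (b history now [(9, 64), (11, 0), (14, 44)])
v15: WRITE b=25  (b history now [(9, 64), (11, 0), (14, 44), (15, 25)])
v16: WRITE c=18  (c history now [(1, 6), (6, 32), (7, 51), (16, 18)])
v17: WRITE d=41  (d history now [(2, 8), (8, 70), (13, 58), (17, 41)])
v18: WRITE b=49  (b history now [(9, 64), (11, 0), (14, 44), (15, 25), (18, 49)])
v19: WRITE a=37  (a history now [(3, 43), (4, 44), (5, 36), (10, 0), (12, 8), (19, 37)])
v20: WRITE c=68  (c history now [(1, 6), (6, 32), (7, 51), (16, 18), (20, 68)])
v21: WRITE b=23  (b history now [(9, 64), (11, 0), (14, 44), (15, 25), (18, 49), (21, 23)])
v22: WRITE b=48  (b history now [(9, 64), (11, 0), (14, 44), (15, 25), (18, 49), (21, 23), (22, 48)])
v23: WRITE c=65  (c history now [(1, 6), (6, 32), (7, 51), (16, 18), (20, 68), (23, 65)])
v24: WRITE b=17  (b history now [(9, 64), (11, 0), (14, 44), (15, 25), (18, 49), (21, 23), (22, 48), (24, 17)])
Read results in order: ['NONE', 'NONE', 'NONE', '70', '6', '44', 'NONE', '36', '6', '8']
NONE count = 4

Answer: 4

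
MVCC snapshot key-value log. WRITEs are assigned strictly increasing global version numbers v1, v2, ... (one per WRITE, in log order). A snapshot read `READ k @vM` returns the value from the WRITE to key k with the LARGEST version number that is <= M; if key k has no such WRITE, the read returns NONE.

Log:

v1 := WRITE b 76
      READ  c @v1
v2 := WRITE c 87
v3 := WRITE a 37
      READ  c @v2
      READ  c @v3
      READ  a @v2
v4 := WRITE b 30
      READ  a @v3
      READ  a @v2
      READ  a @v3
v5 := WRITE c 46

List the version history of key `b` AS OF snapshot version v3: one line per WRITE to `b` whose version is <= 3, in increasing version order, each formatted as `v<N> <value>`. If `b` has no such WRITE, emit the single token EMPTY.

Answer: v1 76

Derivation:
Scan writes for key=b with version <= 3:
  v1 WRITE b 76 -> keep
  v2 WRITE c 87 -> skip
  v3 WRITE a 37 -> skip
  v4 WRITE b 30 -> drop (> snap)
  v5 WRITE c 46 -> skip
Collected: [(1, 76)]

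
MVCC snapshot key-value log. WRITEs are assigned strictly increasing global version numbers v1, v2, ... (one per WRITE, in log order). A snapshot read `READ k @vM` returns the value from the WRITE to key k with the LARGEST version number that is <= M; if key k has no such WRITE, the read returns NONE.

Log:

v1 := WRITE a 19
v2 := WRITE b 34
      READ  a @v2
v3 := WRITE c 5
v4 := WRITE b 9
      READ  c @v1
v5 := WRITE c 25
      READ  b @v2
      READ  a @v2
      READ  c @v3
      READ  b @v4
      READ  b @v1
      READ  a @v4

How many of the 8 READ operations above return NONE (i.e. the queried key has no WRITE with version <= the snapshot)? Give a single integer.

Answer: 2

Derivation:
v1: WRITE a=19  (a history now [(1, 19)])
v2: WRITE b=34  (b history now [(2, 34)])
READ a @v2: history=[(1, 19)] -> pick v1 -> 19
v3: WRITE c=5  (c history now [(3, 5)])
v4: WRITE b=9  (b history now [(2, 34), (4, 9)])
READ c @v1: history=[(3, 5)] -> no version <= 1 -> NONE
v5: WRITE c=25  (c history now [(3, 5), (5, 25)])
READ b @v2: history=[(2, 34), (4, 9)] -> pick v2 -> 34
READ a @v2: history=[(1, 19)] -> pick v1 -> 19
READ c @v3: history=[(3, 5), (5, 25)] -> pick v3 -> 5
READ b @v4: history=[(2, 34), (4, 9)] -> pick v4 -> 9
READ b @v1: history=[(2, 34), (4, 9)] -> no version <= 1 -> NONE
READ a @v4: history=[(1, 19)] -> pick v1 -> 19
Read results in order: ['19', 'NONE', '34', '19', '5', '9', 'NONE', '19']
NONE count = 2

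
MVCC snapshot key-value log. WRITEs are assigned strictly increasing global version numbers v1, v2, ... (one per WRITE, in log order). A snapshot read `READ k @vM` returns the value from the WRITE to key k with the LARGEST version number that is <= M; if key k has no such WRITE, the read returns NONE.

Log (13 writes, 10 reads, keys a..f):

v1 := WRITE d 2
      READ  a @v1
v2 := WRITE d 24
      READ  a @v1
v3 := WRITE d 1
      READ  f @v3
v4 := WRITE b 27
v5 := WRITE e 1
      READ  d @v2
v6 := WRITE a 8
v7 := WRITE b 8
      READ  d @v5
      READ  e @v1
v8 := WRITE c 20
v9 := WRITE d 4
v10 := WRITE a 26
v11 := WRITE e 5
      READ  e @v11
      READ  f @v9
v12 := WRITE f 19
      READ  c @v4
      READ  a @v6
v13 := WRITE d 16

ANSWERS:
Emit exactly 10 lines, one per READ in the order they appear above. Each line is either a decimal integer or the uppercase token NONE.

v1: WRITE d=2  (d history now [(1, 2)])
READ a @v1: history=[] -> no version <= 1 -> NONE
v2: WRITE d=24  (d history now [(1, 2), (2, 24)])
READ a @v1: history=[] -> no version <= 1 -> NONE
v3: WRITE d=1  (d history now [(1, 2), (2, 24), (3, 1)])
READ f @v3: history=[] -> no version <= 3 -> NONE
v4: WRITE b=27  (b history now [(4, 27)])
v5: WRITE e=1  (e history now [(5, 1)])
READ d @v2: history=[(1, 2), (2, 24), (3, 1)] -> pick v2 -> 24
v6: WRITE a=8  (a history now [(6, 8)])
v7: WRITE b=8  (b history now [(4, 27), (7, 8)])
READ d @v5: history=[(1, 2), (2, 24), (3, 1)] -> pick v3 -> 1
READ e @v1: history=[(5, 1)] -> no version <= 1 -> NONE
v8: WRITE c=20  (c history now [(8, 20)])
v9: WRITE d=4  (d history now [(1, 2), (2, 24), (3, 1), (9, 4)])
v10: WRITE a=26  (a history now [(6, 8), (10, 26)])
v11: WRITE e=5  (e history now [(5, 1), (11, 5)])
READ e @v11: history=[(5, 1), (11, 5)] -> pick v11 -> 5
READ f @v9: history=[] -> no version <= 9 -> NONE
v12: WRITE f=19  (f history now [(12, 19)])
READ c @v4: history=[(8, 20)] -> no version <= 4 -> NONE
READ a @v6: history=[(6, 8), (10, 26)] -> pick v6 -> 8
v13: WRITE d=16  (d history now [(1, 2), (2, 24), (3, 1), (9, 4), (13, 16)])

Answer: NONE
NONE
NONE
24
1
NONE
5
NONE
NONE
8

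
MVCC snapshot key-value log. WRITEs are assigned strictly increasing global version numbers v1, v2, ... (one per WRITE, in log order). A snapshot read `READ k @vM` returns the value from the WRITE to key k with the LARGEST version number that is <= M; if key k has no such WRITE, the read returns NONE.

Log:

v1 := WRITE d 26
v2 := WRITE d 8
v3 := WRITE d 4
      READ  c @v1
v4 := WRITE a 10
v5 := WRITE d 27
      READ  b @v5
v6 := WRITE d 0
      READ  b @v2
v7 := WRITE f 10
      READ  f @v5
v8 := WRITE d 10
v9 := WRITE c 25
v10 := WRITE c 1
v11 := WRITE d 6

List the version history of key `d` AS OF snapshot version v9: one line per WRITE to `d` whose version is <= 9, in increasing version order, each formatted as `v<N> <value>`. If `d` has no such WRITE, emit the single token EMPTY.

Scan writes for key=d with version <= 9:
  v1 WRITE d 26 -> keep
  v2 WRITE d 8 -> keep
  v3 WRITE d 4 -> keep
  v4 WRITE a 10 -> skip
  v5 WRITE d 27 -> keep
  v6 WRITE d 0 -> keep
  v7 WRITE f 10 -> skip
  v8 WRITE d 10 -> keep
  v9 WRITE c 25 -> skip
  v10 WRITE c 1 -> skip
  v11 WRITE d 6 -> drop (> snap)
Collected: [(1, 26), (2, 8), (3, 4), (5, 27), (6, 0), (8, 10)]

Answer: v1 26
v2 8
v3 4
v5 27
v6 0
v8 10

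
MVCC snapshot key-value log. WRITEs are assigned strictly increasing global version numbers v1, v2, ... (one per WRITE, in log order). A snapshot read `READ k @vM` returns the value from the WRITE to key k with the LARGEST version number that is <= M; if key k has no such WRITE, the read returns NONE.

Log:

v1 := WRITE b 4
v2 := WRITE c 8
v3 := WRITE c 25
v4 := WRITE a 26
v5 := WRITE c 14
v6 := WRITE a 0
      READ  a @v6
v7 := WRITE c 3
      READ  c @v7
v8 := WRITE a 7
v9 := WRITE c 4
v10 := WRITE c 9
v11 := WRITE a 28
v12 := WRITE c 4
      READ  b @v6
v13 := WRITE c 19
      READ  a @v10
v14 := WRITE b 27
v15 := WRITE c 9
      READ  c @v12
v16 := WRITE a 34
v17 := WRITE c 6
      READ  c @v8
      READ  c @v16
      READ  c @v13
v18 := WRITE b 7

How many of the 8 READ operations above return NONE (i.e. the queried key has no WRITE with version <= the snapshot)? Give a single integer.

Answer: 0

Derivation:
v1: WRITE b=4  (b history now [(1, 4)])
v2: WRITE c=8  (c history now [(2, 8)])
v3: WRITE c=25  (c history now [(2, 8), (3, 25)])
v4: WRITE a=26  (a history now [(4, 26)])
v5: WRITE c=14  (c history now [(2, 8), (3, 25), (5, 14)])
v6: WRITE a=0  (a history now [(4, 26), (6, 0)])
READ a @v6: history=[(4, 26), (6, 0)] -> pick v6 -> 0
v7: WRITE c=3  (c history now [(2, 8), (3, 25), (5, 14), (7, 3)])
READ c @v7: history=[(2, 8), (3, 25), (5, 14), (7, 3)] -> pick v7 -> 3
v8: WRITE a=7  (a history now [(4, 26), (6, 0), (8, 7)])
v9: WRITE c=4  (c history now [(2, 8), (3, 25), (5, 14), (7, 3), (9, 4)])
v10: WRITE c=9  (c history now [(2, 8), (3, 25), (5, 14), (7, 3), (9, 4), (10, 9)])
v11: WRITE a=28  (a history now [(4, 26), (6, 0), (8, 7), (11, 28)])
v12: WRITE c=4  (c history now [(2, 8), (3, 25), (5, 14), (7, 3), (9, 4), (10, 9), (12, 4)])
READ b @v6: history=[(1, 4)] -> pick v1 -> 4
v13: WRITE c=19  (c history now [(2, 8), (3, 25), (5, 14), (7, 3), (9, 4), (10, 9), (12, 4), (13, 19)])
READ a @v10: history=[(4, 26), (6, 0), (8, 7), (11, 28)] -> pick v8 -> 7
v14: WRITE b=27  (b history now [(1, 4), (14, 27)])
v15: WRITE c=9  (c history now [(2, 8), (3, 25), (5, 14), (7, 3), (9, 4), (10, 9), (12, 4), (13, 19), (15, 9)])
READ c @v12: history=[(2, 8), (3, 25), (5, 14), (7, 3), (9, 4), (10, 9), (12, 4), (13, 19), (15, 9)] -> pick v12 -> 4
v16: WRITE a=34  (a history now [(4, 26), (6, 0), (8, 7), (11, 28), (16, 34)])
v17: WRITE c=6  (c history now [(2, 8), (3, 25), (5, 14), (7, 3), (9, 4), (10, 9), (12, 4), (13, 19), (15, 9), (17, 6)])
READ c @v8: history=[(2, 8), (3, 25), (5, 14), (7, 3), (9, 4), (10, 9), (12, 4), (13, 19), (15, 9), (17, 6)] -> pick v7 -> 3
READ c @v16: history=[(2, 8), (3, 25), (5, 14), (7, 3), (9, 4), (10, 9), (12, 4), (13, 19), (15, 9), (17, 6)] -> pick v15 -> 9
READ c @v13: history=[(2, 8), (3, 25), (5, 14), (7, 3), (9, 4), (10, 9), (12, 4), (13, 19), (15, 9), (17, 6)] -> pick v13 -> 19
v18: WRITE b=7  (b history now [(1, 4), (14, 27), (18, 7)])
Read results in order: ['0', '3', '4', '7', '4', '3', '9', '19']
NONE count = 0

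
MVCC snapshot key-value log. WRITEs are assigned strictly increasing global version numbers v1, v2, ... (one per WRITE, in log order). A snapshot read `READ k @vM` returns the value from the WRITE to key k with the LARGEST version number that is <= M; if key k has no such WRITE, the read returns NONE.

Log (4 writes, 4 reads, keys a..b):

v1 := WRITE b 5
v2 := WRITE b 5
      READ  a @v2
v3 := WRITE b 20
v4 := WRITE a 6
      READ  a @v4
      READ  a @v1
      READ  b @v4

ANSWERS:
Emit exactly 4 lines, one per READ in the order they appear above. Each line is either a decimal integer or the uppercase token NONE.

v1: WRITE b=5  (b history now [(1, 5)])
v2: WRITE b=5  (b history now [(1, 5), (2, 5)])
READ a @v2: history=[] -> no version <= 2 -> NONE
v3: WRITE b=20  (b history now [(1, 5), (2, 5), (3, 20)])
v4: WRITE a=6  (a history now [(4, 6)])
READ a @v4: history=[(4, 6)] -> pick v4 -> 6
READ a @v1: history=[(4, 6)] -> no version <= 1 -> NONE
READ b @v4: history=[(1, 5), (2, 5), (3, 20)] -> pick v3 -> 20

Answer: NONE
6
NONE
20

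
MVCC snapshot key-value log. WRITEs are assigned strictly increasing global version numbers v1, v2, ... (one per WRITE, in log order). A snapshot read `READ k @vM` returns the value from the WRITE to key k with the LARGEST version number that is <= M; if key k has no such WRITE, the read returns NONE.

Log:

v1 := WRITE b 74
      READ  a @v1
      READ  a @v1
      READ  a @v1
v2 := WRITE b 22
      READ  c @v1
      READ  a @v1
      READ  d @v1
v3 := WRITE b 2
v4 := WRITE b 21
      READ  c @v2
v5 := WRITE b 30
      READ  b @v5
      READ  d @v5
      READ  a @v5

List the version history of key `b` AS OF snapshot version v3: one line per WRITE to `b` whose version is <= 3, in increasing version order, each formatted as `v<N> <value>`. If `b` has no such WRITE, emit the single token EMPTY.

Answer: v1 74
v2 22
v3 2

Derivation:
Scan writes for key=b with version <= 3:
  v1 WRITE b 74 -> keep
  v2 WRITE b 22 -> keep
  v3 WRITE b 2 -> keep
  v4 WRITE b 21 -> drop (> snap)
  v5 WRITE b 30 -> drop (> snap)
Collected: [(1, 74), (2, 22), (3, 2)]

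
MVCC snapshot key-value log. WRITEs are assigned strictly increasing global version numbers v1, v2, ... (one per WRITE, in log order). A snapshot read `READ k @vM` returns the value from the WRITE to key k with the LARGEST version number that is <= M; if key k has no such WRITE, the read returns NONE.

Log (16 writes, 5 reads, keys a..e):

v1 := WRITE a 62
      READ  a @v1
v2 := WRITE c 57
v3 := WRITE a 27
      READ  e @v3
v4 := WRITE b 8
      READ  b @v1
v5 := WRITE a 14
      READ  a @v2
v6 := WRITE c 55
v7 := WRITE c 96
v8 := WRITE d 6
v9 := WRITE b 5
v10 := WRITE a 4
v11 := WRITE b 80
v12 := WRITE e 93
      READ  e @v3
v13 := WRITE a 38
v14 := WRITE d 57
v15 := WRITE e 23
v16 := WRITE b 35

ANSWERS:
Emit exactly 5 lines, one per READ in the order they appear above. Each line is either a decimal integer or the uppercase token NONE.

Answer: 62
NONE
NONE
62
NONE

Derivation:
v1: WRITE a=62  (a history now [(1, 62)])
READ a @v1: history=[(1, 62)] -> pick v1 -> 62
v2: WRITE c=57  (c history now [(2, 57)])
v3: WRITE a=27  (a history now [(1, 62), (3, 27)])
READ e @v3: history=[] -> no version <= 3 -> NONE
v4: WRITE b=8  (b history now [(4, 8)])
READ b @v1: history=[(4, 8)] -> no version <= 1 -> NONE
v5: WRITE a=14  (a history now [(1, 62), (3, 27), (5, 14)])
READ a @v2: history=[(1, 62), (3, 27), (5, 14)] -> pick v1 -> 62
v6: WRITE c=55  (c history now [(2, 57), (6, 55)])
v7: WRITE c=96  (c history now [(2, 57), (6, 55), (7, 96)])
v8: WRITE d=6  (d history now [(8, 6)])
v9: WRITE b=5  (b history now [(4, 8), (9, 5)])
v10: WRITE a=4  (a history now [(1, 62), (3, 27), (5, 14), (10, 4)])
v11: WRITE b=80  (b history now [(4, 8), (9, 5), (11, 80)])
v12: WRITE e=93  (e history now [(12, 93)])
READ e @v3: history=[(12, 93)] -> no version <= 3 -> NONE
v13: WRITE a=38  (a history now [(1, 62), (3, 27), (5, 14), (10, 4), (13, 38)])
v14: WRITE d=57  (d history now [(8, 6), (14, 57)])
v15: WRITE e=23  (e history now [(12, 93), (15, 23)])
v16: WRITE b=35  (b history now [(4, 8), (9, 5), (11, 80), (16, 35)])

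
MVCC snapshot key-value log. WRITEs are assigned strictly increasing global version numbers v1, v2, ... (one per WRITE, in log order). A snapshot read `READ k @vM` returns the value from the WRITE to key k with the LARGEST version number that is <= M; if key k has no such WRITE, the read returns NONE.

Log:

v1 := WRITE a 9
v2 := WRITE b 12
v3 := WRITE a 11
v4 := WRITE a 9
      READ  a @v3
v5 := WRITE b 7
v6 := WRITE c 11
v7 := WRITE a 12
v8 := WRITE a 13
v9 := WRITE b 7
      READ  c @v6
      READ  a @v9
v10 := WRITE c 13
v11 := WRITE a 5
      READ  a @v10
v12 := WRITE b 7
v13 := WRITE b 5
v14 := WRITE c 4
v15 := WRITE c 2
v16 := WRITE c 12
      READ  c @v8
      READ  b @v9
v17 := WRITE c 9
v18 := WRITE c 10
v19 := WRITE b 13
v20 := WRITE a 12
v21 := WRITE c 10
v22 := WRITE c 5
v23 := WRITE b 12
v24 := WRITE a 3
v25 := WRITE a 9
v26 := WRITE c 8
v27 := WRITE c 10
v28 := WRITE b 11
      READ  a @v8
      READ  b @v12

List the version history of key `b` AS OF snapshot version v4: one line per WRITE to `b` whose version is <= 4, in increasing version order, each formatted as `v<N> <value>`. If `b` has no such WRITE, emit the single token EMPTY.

Answer: v2 12

Derivation:
Scan writes for key=b with version <= 4:
  v1 WRITE a 9 -> skip
  v2 WRITE b 12 -> keep
  v3 WRITE a 11 -> skip
  v4 WRITE a 9 -> skip
  v5 WRITE b 7 -> drop (> snap)
  v6 WRITE c 11 -> skip
  v7 WRITE a 12 -> skip
  v8 WRITE a 13 -> skip
  v9 WRITE b 7 -> drop (> snap)
  v10 WRITE c 13 -> skip
  v11 WRITE a 5 -> skip
  v12 WRITE b 7 -> drop (> snap)
  v13 WRITE b 5 -> drop (> snap)
  v14 WRITE c 4 -> skip
  v15 WRITE c 2 -> skip
  v16 WRITE c 12 -> skip
  v17 WRITE c 9 -> skip
  v18 WRITE c 10 -> skip
  v19 WRITE b 13 -> drop (> snap)
  v20 WRITE a 12 -> skip
  v21 WRITE c 10 -> skip
  v22 WRITE c 5 -> skip
  v23 WRITE b 12 -> drop (> snap)
  v24 WRITE a 3 -> skip
  v25 WRITE a 9 -> skip
  v26 WRITE c 8 -> skip
  v27 WRITE c 10 -> skip
  v28 WRITE b 11 -> drop (> snap)
Collected: [(2, 12)]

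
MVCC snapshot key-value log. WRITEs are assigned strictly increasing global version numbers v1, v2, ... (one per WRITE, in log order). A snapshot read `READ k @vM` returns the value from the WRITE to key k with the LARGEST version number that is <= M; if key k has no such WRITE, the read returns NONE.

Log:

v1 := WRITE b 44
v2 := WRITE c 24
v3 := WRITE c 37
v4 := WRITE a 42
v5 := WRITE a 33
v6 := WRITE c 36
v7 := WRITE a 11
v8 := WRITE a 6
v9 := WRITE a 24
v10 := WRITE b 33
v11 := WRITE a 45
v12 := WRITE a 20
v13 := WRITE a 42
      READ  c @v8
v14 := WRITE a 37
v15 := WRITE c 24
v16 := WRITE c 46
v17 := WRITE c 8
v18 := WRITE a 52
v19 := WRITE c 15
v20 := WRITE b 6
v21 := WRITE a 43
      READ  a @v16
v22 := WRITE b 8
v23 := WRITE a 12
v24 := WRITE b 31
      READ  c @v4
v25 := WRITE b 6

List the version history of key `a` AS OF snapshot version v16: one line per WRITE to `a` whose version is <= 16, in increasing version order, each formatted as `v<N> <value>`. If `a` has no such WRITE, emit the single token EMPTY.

Answer: v4 42
v5 33
v7 11
v8 6
v9 24
v11 45
v12 20
v13 42
v14 37

Derivation:
Scan writes for key=a with version <= 16:
  v1 WRITE b 44 -> skip
  v2 WRITE c 24 -> skip
  v3 WRITE c 37 -> skip
  v4 WRITE a 42 -> keep
  v5 WRITE a 33 -> keep
  v6 WRITE c 36 -> skip
  v7 WRITE a 11 -> keep
  v8 WRITE a 6 -> keep
  v9 WRITE a 24 -> keep
  v10 WRITE b 33 -> skip
  v11 WRITE a 45 -> keep
  v12 WRITE a 20 -> keep
  v13 WRITE a 42 -> keep
  v14 WRITE a 37 -> keep
  v15 WRITE c 24 -> skip
  v16 WRITE c 46 -> skip
  v17 WRITE c 8 -> skip
  v18 WRITE a 52 -> drop (> snap)
  v19 WRITE c 15 -> skip
  v20 WRITE b 6 -> skip
  v21 WRITE a 43 -> drop (> snap)
  v22 WRITE b 8 -> skip
  v23 WRITE a 12 -> drop (> snap)
  v24 WRITE b 31 -> skip
  v25 WRITE b 6 -> skip
Collected: [(4, 42), (5, 33), (7, 11), (8, 6), (9, 24), (11, 45), (12, 20), (13, 42), (14, 37)]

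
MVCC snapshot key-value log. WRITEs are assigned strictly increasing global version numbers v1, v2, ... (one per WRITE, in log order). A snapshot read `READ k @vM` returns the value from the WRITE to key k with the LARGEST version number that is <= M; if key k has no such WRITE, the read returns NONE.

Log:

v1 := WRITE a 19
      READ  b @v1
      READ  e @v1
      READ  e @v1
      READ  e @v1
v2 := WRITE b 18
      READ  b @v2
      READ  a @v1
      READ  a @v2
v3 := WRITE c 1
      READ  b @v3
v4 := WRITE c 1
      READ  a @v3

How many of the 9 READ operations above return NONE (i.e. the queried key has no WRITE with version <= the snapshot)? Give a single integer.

v1: WRITE a=19  (a history now [(1, 19)])
READ b @v1: history=[] -> no version <= 1 -> NONE
READ e @v1: history=[] -> no version <= 1 -> NONE
READ e @v1: history=[] -> no version <= 1 -> NONE
READ e @v1: history=[] -> no version <= 1 -> NONE
v2: WRITE b=18  (b history now [(2, 18)])
READ b @v2: history=[(2, 18)] -> pick v2 -> 18
READ a @v1: history=[(1, 19)] -> pick v1 -> 19
READ a @v2: history=[(1, 19)] -> pick v1 -> 19
v3: WRITE c=1  (c history now [(3, 1)])
READ b @v3: history=[(2, 18)] -> pick v2 -> 18
v4: WRITE c=1  (c history now [(3, 1), (4, 1)])
READ a @v3: history=[(1, 19)] -> pick v1 -> 19
Read results in order: ['NONE', 'NONE', 'NONE', 'NONE', '18', '19', '19', '18', '19']
NONE count = 4

Answer: 4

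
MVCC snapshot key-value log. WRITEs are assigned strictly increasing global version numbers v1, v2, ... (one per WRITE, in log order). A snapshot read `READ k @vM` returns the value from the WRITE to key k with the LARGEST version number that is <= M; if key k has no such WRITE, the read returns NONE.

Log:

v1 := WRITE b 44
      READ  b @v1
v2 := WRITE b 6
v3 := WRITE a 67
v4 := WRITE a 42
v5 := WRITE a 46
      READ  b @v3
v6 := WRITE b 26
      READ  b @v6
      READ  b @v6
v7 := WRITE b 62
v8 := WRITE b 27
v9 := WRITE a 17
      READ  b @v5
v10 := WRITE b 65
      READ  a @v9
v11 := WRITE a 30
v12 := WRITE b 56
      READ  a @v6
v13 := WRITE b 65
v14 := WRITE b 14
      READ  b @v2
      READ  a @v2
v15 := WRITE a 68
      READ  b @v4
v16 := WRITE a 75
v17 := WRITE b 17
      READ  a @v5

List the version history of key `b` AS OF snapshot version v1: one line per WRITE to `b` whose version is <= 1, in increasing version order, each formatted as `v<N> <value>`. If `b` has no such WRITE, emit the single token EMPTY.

Scan writes for key=b with version <= 1:
  v1 WRITE b 44 -> keep
  v2 WRITE b 6 -> drop (> snap)
  v3 WRITE a 67 -> skip
  v4 WRITE a 42 -> skip
  v5 WRITE a 46 -> skip
  v6 WRITE b 26 -> drop (> snap)
  v7 WRITE b 62 -> drop (> snap)
  v8 WRITE b 27 -> drop (> snap)
  v9 WRITE a 17 -> skip
  v10 WRITE b 65 -> drop (> snap)
  v11 WRITE a 30 -> skip
  v12 WRITE b 56 -> drop (> snap)
  v13 WRITE b 65 -> drop (> snap)
  v14 WRITE b 14 -> drop (> snap)
  v15 WRITE a 68 -> skip
  v16 WRITE a 75 -> skip
  v17 WRITE b 17 -> drop (> snap)
Collected: [(1, 44)]

Answer: v1 44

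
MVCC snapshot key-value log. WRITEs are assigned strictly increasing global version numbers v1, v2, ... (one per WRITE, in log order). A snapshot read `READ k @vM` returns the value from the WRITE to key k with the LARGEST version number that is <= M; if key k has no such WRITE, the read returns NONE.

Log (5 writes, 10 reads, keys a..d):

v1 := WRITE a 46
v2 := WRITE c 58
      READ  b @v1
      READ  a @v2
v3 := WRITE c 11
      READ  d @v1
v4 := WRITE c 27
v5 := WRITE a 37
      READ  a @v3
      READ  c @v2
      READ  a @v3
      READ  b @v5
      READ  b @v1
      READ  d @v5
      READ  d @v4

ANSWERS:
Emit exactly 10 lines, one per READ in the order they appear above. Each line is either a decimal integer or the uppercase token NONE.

Answer: NONE
46
NONE
46
58
46
NONE
NONE
NONE
NONE

Derivation:
v1: WRITE a=46  (a history now [(1, 46)])
v2: WRITE c=58  (c history now [(2, 58)])
READ b @v1: history=[] -> no version <= 1 -> NONE
READ a @v2: history=[(1, 46)] -> pick v1 -> 46
v3: WRITE c=11  (c history now [(2, 58), (3, 11)])
READ d @v1: history=[] -> no version <= 1 -> NONE
v4: WRITE c=27  (c history now [(2, 58), (3, 11), (4, 27)])
v5: WRITE a=37  (a history now [(1, 46), (5, 37)])
READ a @v3: history=[(1, 46), (5, 37)] -> pick v1 -> 46
READ c @v2: history=[(2, 58), (3, 11), (4, 27)] -> pick v2 -> 58
READ a @v3: history=[(1, 46), (5, 37)] -> pick v1 -> 46
READ b @v5: history=[] -> no version <= 5 -> NONE
READ b @v1: history=[] -> no version <= 1 -> NONE
READ d @v5: history=[] -> no version <= 5 -> NONE
READ d @v4: history=[] -> no version <= 4 -> NONE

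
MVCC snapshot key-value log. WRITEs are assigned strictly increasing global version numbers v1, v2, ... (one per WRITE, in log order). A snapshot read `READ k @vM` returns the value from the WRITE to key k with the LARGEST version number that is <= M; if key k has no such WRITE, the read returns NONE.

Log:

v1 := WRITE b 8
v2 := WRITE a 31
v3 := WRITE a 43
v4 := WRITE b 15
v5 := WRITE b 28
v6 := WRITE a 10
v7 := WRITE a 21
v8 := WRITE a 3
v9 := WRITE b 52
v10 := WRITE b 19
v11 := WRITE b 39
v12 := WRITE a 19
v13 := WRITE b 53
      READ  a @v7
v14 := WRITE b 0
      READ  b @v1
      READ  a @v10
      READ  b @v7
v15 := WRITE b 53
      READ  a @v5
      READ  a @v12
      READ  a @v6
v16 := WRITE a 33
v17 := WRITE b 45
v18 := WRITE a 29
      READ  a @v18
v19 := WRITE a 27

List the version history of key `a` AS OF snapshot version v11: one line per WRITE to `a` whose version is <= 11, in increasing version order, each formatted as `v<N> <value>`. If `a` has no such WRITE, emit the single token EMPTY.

Scan writes for key=a with version <= 11:
  v1 WRITE b 8 -> skip
  v2 WRITE a 31 -> keep
  v3 WRITE a 43 -> keep
  v4 WRITE b 15 -> skip
  v5 WRITE b 28 -> skip
  v6 WRITE a 10 -> keep
  v7 WRITE a 21 -> keep
  v8 WRITE a 3 -> keep
  v9 WRITE b 52 -> skip
  v10 WRITE b 19 -> skip
  v11 WRITE b 39 -> skip
  v12 WRITE a 19 -> drop (> snap)
  v13 WRITE b 53 -> skip
  v14 WRITE b 0 -> skip
  v15 WRITE b 53 -> skip
  v16 WRITE a 33 -> drop (> snap)
  v17 WRITE b 45 -> skip
  v18 WRITE a 29 -> drop (> snap)
  v19 WRITE a 27 -> drop (> snap)
Collected: [(2, 31), (3, 43), (6, 10), (7, 21), (8, 3)]

Answer: v2 31
v3 43
v6 10
v7 21
v8 3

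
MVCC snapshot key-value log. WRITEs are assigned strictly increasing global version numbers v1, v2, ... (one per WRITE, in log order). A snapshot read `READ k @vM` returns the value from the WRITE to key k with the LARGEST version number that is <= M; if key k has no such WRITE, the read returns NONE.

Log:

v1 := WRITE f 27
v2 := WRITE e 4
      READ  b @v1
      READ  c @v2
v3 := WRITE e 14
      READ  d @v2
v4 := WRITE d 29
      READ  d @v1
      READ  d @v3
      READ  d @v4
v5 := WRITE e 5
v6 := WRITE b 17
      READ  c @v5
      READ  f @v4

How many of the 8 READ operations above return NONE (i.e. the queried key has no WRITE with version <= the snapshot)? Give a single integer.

Answer: 6

Derivation:
v1: WRITE f=27  (f history now [(1, 27)])
v2: WRITE e=4  (e history now [(2, 4)])
READ b @v1: history=[] -> no version <= 1 -> NONE
READ c @v2: history=[] -> no version <= 2 -> NONE
v3: WRITE e=14  (e history now [(2, 4), (3, 14)])
READ d @v2: history=[] -> no version <= 2 -> NONE
v4: WRITE d=29  (d history now [(4, 29)])
READ d @v1: history=[(4, 29)] -> no version <= 1 -> NONE
READ d @v3: history=[(4, 29)] -> no version <= 3 -> NONE
READ d @v4: history=[(4, 29)] -> pick v4 -> 29
v5: WRITE e=5  (e history now [(2, 4), (3, 14), (5, 5)])
v6: WRITE b=17  (b history now [(6, 17)])
READ c @v5: history=[] -> no version <= 5 -> NONE
READ f @v4: history=[(1, 27)] -> pick v1 -> 27
Read results in order: ['NONE', 'NONE', 'NONE', 'NONE', 'NONE', '29', 'NONE', '27']
NONE count = 6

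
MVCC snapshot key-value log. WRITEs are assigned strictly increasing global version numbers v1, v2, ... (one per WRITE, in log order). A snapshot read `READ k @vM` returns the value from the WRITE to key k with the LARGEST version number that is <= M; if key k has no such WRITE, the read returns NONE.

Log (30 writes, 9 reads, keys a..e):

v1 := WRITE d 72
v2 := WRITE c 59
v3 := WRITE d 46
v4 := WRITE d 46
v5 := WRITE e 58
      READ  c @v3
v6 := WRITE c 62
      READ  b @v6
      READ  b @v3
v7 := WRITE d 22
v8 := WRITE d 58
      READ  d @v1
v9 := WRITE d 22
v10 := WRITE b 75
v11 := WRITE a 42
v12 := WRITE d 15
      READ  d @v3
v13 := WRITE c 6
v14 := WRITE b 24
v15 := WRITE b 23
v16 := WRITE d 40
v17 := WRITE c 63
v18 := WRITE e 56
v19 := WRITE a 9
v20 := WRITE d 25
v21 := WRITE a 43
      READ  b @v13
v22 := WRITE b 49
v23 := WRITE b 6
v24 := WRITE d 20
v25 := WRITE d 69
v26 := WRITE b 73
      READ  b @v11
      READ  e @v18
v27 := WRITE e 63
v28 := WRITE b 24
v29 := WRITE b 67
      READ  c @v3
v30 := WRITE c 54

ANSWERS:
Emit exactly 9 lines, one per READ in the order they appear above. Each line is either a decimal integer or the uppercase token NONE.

Answer: 59
NONE
NONE
72
46
75
75
56
59

Derivation:
v1: WRITE d=72  (d history now [(1, 72)])
v2: WRITE c=59  (c history now [(2, 59)])
v3: WRITE d=46  (d history now [(1, 72), (3, 46)])
v4: WRITE d=46  (d history now [(1, 72), (3, 46), (4, 46)])
v5: WRITE e=58  (e history now [(5, 58)])
READ c @v3: history=[(2, 59)] -> pick v2 -> 59
v6: WRITE c=62  (c history now [(2, 59), (6, 62)])
READ b @v6: history=[] -> no version <= 6 -> NONE
READ b @v3: history=[] -> no version <= 3 -> NONE
v7: WRITE d=22  (d history now [(1, 72), (3, 46), (4, 46), (7, 22)])
v8: WRITE d=58  (d history now [(1, 72), (3, 46), (4, 46), (7, 22), (8, 58)])
READ d @v1: history=[(1, 72), (3, 46), (4, 46), (7, 22), (8, 58)] -> pick v1 -> 72
v9: WRITE d=22  (d history now [(1, 72), (3, 46), (4, 46), (7, 22), (8, 58), (9, 22)])
v10: WRITE b=75  (b history now [(10, 75)])
v11: WRITE a=42  (a history now [(11, 42)])
v12: WRITE d=15  (d history now [(1, 72), (3, 46), (4, 46), (7, 22), (8, 58), (9, 22), (12, 15)])
READ d @v3: history=[(1, 72), (3, 46), (4, 46), (7, 22), (8, 58), (9, 22), (12, 15)] -> pick v3 -> 46
v13: WRITE c=6  (c history now [(2, 59), (6, 62), (13, 6)])
v14: WRITE b=24  (b history now [(10, 75), (14, 24)])
v15: WRITE b=23  (b history now [(10, 75), (14, 24), (15, 23)])
v16: WRITE d=40  (d history now [(1, 72), (3, 46), (4, 46), (7, 22), (8, 58), (9, 22), (12, 15), (16, 40)])
v17: WRITE c=63  (c history now [(2, 59), (6, 62), (13, 6), (17, 63)])
v18: WRITE e=56  (e history now [(5, 58), (18, 56)])
v19: WRITE a=9  (a history now [(11, 42), (19, 9)])
v20: WRITE d=25  (d history now [(1, 72), (3, 46), (4, 46), (7, 22), (8, 58), (9, 22), (12, 15), (16, 40), (20, 25)])
v21: WRITE a=43  (a history now [(11, 42), (19, 9), (21, 43)])
READ b @v13: history=[(10, 75), (14, 24), (15, 23)] -> pick v10 -> 75
v22: WRITE b=49  (b history now [(10, 75), (14, 24), (15, 23), (22, 49)])
v23: WRITE b=6  (b history now [(10, 75), (14, 24), (15, 23), (22, 49), (23, 6)])
v24: WRITE d=20  (d history now [(1, 72), (3, 46), (4, 46), (7, 22), (8, 58), (9, 22), (12, 15), (16, 40), (20, 25), (24, 20)])
v25: WRITE d=69  (d history now [(1, 72), (3, 46), (4, 46), (7, 22), (8, 58), (9, 22), (12, 15), (16, 40), (20, 25), (24, 20), (25, 69)])
v26: WRITE b=73  (b history now [(10, 75), (14, 24), (15, 23), (22, 49), (23, 6), (26, 73)])
READ b @v11: history=[(10, 75), (14, 24), (15, 23), (22, 49), (23, 6), (26, 73)] -> pick v10 -> 75
READ e @v18: history=[(5, 58), (18, 56)] -> pick v18 -> 56
v27: WRITE e=63  (e history now [(5, 58), (18, 56), (27, 63)])
v28: WRITE b=24  (b history now [(10, 75), (14, 24), (15, 23), (22, 49), (23, 6), (26, 73), (28, 24)])
v29: WRITE b=67  (b history now [(10, 75), (14, 24), (15, 23), (22, 49), (23, 6), (26, 73), (28, 24), (29, 67)])
READ c @v3: history=[(2, 59), (6, 62), (13, 6), (17, 63)] -> pick v2 -> 59
v30: WRITE c=54  (c history now [(2, 59), (6, 62), (13, 6), (17, 63), (30, 54)])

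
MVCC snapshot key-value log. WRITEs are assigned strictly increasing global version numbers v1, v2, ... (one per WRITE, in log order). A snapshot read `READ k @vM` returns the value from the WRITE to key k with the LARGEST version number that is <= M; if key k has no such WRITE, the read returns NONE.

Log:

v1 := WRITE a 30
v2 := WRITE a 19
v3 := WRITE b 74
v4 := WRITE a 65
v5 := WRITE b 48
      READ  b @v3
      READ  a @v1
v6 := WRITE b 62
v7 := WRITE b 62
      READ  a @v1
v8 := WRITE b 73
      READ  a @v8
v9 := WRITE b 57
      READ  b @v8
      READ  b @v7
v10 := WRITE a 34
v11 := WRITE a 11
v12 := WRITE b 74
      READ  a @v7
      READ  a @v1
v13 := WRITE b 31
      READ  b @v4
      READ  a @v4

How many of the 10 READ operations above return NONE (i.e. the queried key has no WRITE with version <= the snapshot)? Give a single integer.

Answer: 0

Derivation:
v1: WRITE a=30  (a history now [(1, 30)])
v2: WRITE a=19  (a history now [(1, 30), (2, 19)])
v3: WRITE b=74  (b history now [(3, 74)])
v4: WRITE a=65  (a history now [(1, 30), (2, 19), (4, 65)])
v5: WRITE b=48  (b history now [(3, 74), (5, 48)])
READ b @v3: history=[(3, 74), (5, 48)] -> pick v3 -> 74
READ a @v1: history=[(1, 30), (2, 19), (4, 65)] -> pick v1 -> 30
v6: WRITE b=62  (b history now [(3, 74), (5, 48), (6, 62)])
v7: WRITE b=62  (b history now [(3, 74), (5, 48), (6, 62), (7, 62)])
READ a @v1: history=[(1, 30), (2, 19), (4, 65)] -> pick v1 -> 30
v8: WRITE b=73  (b history now [(3, 74), (5, 48), (6, 62), (7, 62), (8, 73)])
READ a @v8: history=[(1, 30), (2, 19), (4, 65)] -> pick v4 -> 65
v9: WRITE b=57  (b history now [(3, 74), (5, 48), (6, 62), (7, 62), (8, 73), (9, 57)])
READ b @v8: history=[(3, 74), (5, 48), (6, 62), (7, 62), (8, 73), (9, 57)] -> pick v8 -> 73
READ b @v7: history=[(3, 74), (5, 48), (6, 62), (7, 62), (8, 73), (9, 57)] -> pick v7 -> 62
v10: WRITE a=34  (a history now [(1, 30), (2, 19), (4, 65), (10, 34)])
v11: WRITE a=11  (a history now [(1, 30), (2, 19), (4, 65), (10, 34), (11, 11)])
v12: WRITE b=74  (b history now [(3, 74), (5, 48), (6, 62), (7, 62), (8, 73), (9, 57), (12, 74)])
READ a @v7: history=[(1, 30), (2, 19), (4, 65), (10, 34), (11, 11)] -> pick v4 -> 65
READ a @v1: history=[(1, 30), (2, 19), (4, 65), (10, 34), (11, 11)] -> pick v1 -> 30
v13: WRITE b=31  (b history now [(3, 74), (5, 48), (6, 62), (7, 62), (8, 73), (9, 57), (12, 74), (13, 31)])
READ b @v4: history=[(3, 74), (5, 48), (6, 62), (7, 62), (8, 73), (9, 57), (12, 74), (13, 31)] -> pick v3 -> 74
READ a @v4: history=[(1, 30), (2, 19), (4, 65), (10, 34), (11, 11)] -> pick v4 -> 65
Read results in order: ['74', '30', '30', '65', '73', '62', '65', '30', '74', '65']
NONE count = 0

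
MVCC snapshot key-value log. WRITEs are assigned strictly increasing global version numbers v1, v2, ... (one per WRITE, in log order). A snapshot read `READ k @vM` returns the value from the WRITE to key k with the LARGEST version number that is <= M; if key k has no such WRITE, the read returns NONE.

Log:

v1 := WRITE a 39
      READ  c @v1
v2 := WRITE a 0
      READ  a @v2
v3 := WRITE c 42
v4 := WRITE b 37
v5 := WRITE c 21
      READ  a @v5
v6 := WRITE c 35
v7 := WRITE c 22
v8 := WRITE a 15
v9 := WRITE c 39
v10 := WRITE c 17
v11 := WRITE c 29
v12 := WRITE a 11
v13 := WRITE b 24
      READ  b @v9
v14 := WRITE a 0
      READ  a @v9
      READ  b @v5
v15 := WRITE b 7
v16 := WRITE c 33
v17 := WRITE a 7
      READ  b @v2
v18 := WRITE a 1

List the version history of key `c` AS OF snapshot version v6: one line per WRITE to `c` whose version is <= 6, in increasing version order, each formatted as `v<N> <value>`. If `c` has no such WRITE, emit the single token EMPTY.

Scan writes for key=c with version <= 6:
  v1 WRITE a 39 -> skip
  v2 WRITE a 0 -> skip
  v3 WRITE c 42 -> keep
  v4 WRITE b 37 -> skip
  v5 WRITE c 21 -> keep
  v6 WRITE c 35 -> keep
  v7 WRITE c 22 -> drop (> snap)
  v8 WRITE a 15 -> skip
  v9 WRITE c 39 -> drop (> snap)
  v10 WRITE c 17 -> drop (> snap)
  v11 WRITE c 29 -> drop (> snap)
  v12 WRITE a 11 -> skip
  v13 WRITE b 24 -> skip
  v14 WRITE a 0 -> skip
  v15 WRITE b 7 -> skip
  v16 WRITE c 33 -> drop (> snap)
  v17 WRITE a 7 -> skip
  v18 WRITE a 1 -> skip
Collected: [(3, 42), (5, 21), (6, 35)]

Answer: v3 42
v5 21
v6 35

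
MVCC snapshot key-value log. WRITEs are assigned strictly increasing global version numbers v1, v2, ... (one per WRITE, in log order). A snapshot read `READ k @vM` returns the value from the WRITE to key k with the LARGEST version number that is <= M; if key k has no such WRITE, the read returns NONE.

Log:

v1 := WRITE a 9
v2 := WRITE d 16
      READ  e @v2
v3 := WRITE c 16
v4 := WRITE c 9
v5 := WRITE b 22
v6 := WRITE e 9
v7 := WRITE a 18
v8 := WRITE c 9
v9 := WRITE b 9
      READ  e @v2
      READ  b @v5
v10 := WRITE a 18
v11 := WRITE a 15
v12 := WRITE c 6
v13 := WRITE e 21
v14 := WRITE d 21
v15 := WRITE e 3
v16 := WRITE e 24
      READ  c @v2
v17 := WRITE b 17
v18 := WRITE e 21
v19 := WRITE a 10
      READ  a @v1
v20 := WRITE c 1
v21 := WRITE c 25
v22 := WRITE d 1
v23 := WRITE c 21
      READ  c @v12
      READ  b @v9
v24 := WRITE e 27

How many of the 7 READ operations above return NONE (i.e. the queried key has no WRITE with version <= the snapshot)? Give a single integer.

Answer: 3

Derivation:
v1: WRITE a=9  (a history now [(1, 9)])
v2: WRITE d=16  (d history now [(2, 16)])
READ e @v2: history=[] -> no version <= 2 -> NONE
v3: WRITE c=16  (c history now [(3, 16)])
v4: WRITE c=9  (c history now [(3, 16), (4, 9)])
v5: WRITE b=22  (b history now [(5, 22)])
v6: WRITE e=9  (e history now [(6, 9)])
v7: WRITE a=18  (a history now [(1, 9), (7, 18)])
v8: WRITE c=9  (c history now [(3, 16), (4, 9), (8, 9)])
v9: WRITE b=9  (b history now [(5, 22), (9, 9)])
READ e @v2: history=[(6, 9)] -> no version <= 2 -> NONE
READ b @v5: history=[(5, 22), (9, 9)] -> pick v5 -> 22
v10: WRITE a=18  (a history now [(1, 9), (7, 18), (10, 18)])
v11: WRITE a=15  (a history now [(1, 9), (7, 18), (10, 18), (11, 15)])
v12: WRITE c=6  (c history now [(3, 16), (4, 9), (8, 9), (12, 6)])
v13: WRITE e=21  (e history now [(6, 9), (13, 21)])
v14: WRITE d=21  (d history now [(2, 16), (14, 21)])
v15: WRITE e=3  (e history now [(6, 9), (13, 21), (15, 3)])
v16: WRITE e=24  (e history now [(6, 9), (13, 21), (15, 3), (16, 24)])
READ c @v2: history=[(3, 16), (4, 9), (8, 9), (12, 6)] -> no version <= 2 -> NONE
v17: WRITE b=17  (b history now [(5, 22), (9, 9), (17, 17)])
v18: WRITE e=21  (e history now [(6, 9), (13, 21), (15, 3), (16, 24), (18, 21)])
v19: WRITE a=10  (a history now [(1, 9), (7, 18), (10, 18), (11, 15), (19, 10)])
READ a @v1: history=[(1, 9), (7, 18), (10, 18), (11, 15), (19, 10)] -> pick v1 -> 9
v20: WRITE c=1  (c history now [(3, 16), (4, 9), (8, 9), (12, 6), (20, 1)])
v21: WRITE c=25  (c history now [(3, 16), (4, 9), (8, 9), (12, 6), (20, 1), (21, 25)])
v22: WRITE d=1  (d history now [(2, 16), (14, 21), (22, 1)])
v23: WRITE c=21  (c history now [(3, 16), (4, 9), (8, 9), (12, 6), (20, 1), (21, 25), (23, 21)])
READ c @v12: history=[(3, 16), (4, 9), (8, 9), (12, 6), (20, 1), (21, 25), (23, 21)] -> pick v12 -> 6
READ b @v9: history=[(5, 22), (9, 9), (17, 17)] -> pick v9 -> 9
v24: WRITE e=27  (e history now [(6, 9), (13, 21), (15, 3), (16, 24), (18, 21), (24, 27)])
Read results in order: ['NONE', 'NONE', '22', 'NONE', '9', '6', '9']
NONE count = 3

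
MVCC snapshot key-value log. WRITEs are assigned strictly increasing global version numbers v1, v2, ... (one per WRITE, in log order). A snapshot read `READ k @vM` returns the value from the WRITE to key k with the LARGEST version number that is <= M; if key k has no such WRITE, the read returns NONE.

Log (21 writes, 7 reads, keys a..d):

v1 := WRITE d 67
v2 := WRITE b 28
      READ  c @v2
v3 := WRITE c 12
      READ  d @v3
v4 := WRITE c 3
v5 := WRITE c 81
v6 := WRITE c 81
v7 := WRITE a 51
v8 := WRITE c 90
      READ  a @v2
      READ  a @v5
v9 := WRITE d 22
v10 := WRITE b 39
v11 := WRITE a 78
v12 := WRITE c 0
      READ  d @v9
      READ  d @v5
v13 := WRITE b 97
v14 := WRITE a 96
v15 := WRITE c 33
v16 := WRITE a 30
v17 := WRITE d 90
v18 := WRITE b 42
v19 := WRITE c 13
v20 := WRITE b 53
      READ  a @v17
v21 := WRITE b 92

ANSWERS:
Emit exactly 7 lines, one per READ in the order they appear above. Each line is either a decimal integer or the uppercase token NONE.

Answer: NONE
67
NONE
NONE
22
67
30

Derivation:
v1: WRITE d=67  (d history now [(1, 67)])
v2: WRITE b=28  (b history now [(2, 28)])
READ c @v2: history=[] -> no version <= 2 -> NONE
v3: WRITE c=12  (c history now [(3, 12)])
READ d @v3: history=[(1, 67)] -> pick v1 -> 67
v4: WRITE c=3  (c history now [(3, 12), (4, 3)])
v5: WRITE c=81  (c history now [(3, 12), (4, 3), (5, 81)])
v6: WRITE c=81  (c history now [(3, 12), (4, 3), (5, 81), (6, 81)])
v7: WRITE a=51  (a history now [(7, 51)])
v8: WRITE c=90  (c history now [(3, 12), (4, 3), (5, 81), (6, 81), (8, 90)])
READ a @v2: history=[(7, 51)] -> no version <= 2 -> NONE
READ a @v5: history=[(7, 51)] -> no version <= 5 -> NONE
v9: WRITE d=22  (d history now [(1, 67), (9, 22)])
v10: WRITE b=39  (b history now [(2, 28), (10, 39)])
v11: WRITE a=78  (a history now [(7, 51), (11, 78)])
v12: WRITE c=0  (c history now [(3, 12), (4, 3), (5, 81), (6, 81), (8, 90), (12, 0)])
READ d @v9: history=[(1, 67), (9, 22)] -> pick v9 -> 22
READ d @v5: history=[(1, 67), (9, 22)] -> pick v1 -> 67
v13: WRITE b=97  (b history now [(2, 28), (10, 39), (13, 97)])
v14: WRITE a=96  (a history now [(7, 51), (11, 78), (14, 96)])
v15: WRITE c=33  (c history now [(3, 12), (4, 3), (5, 81), (6, 81), (8, 90), (12, 0), (15, 33)])
v16: WRITE a=30  (a history now [(7, 51), (11, 78), (14, 96), (16, 30)])
v17: WRITE d=90  (d history now [(1, 67), (9, 22), (17, 90)])
v18: WRITE b=42  (b history now [(2, 28), (10, 39), (13, 97), (18, 42)])
v19: WRITE c=13  (c history now [(3, 12), (4, 3), (5, 81), (6, 81), (8, 90), (12, 0), (15, 33), (19, 13)])
v20: WRITE b=53  (b history now [(2, 28), (10, 39), (13, 97), (18, 42), (20, 53)])
READ a @v17: history=[(7, 51), (11, 78), (14, 96), (16, 30)] -> pick v16 -> 30
v21: WRITE b=92  (b history now [(2, 28), (10, 39), (13, 97), (18, 42), (20, 53), (21, 92)])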